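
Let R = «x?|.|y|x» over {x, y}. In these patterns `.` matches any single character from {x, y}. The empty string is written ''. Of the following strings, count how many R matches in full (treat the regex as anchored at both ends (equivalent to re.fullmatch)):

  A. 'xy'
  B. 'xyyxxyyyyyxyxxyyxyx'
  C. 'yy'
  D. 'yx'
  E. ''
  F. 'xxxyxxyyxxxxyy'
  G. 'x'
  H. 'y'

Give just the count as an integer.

3

A. 'xy' → no match
B → no match
C. 'yy' → no match
D. 'yx' → no match
E. '' → match
F → no match
G. 'x' → match
H. 'y' → match
Total matched: 3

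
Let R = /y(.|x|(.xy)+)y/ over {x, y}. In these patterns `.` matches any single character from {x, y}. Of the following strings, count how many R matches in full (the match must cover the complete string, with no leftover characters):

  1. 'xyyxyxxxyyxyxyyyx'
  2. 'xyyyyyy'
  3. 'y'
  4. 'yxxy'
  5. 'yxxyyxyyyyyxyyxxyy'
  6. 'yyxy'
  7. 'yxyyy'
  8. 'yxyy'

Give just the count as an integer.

0

1 → no match — must start with 'y'
2. 'xyyyyyy' → no match — must start with 'y'
3. 'y' → no match
4. 'yxxy' → no match
5 → no match
6. 'yyxy' → no match
7. 'yxyyy' → no match
8. 'yxyy' → no match
Total matched: 0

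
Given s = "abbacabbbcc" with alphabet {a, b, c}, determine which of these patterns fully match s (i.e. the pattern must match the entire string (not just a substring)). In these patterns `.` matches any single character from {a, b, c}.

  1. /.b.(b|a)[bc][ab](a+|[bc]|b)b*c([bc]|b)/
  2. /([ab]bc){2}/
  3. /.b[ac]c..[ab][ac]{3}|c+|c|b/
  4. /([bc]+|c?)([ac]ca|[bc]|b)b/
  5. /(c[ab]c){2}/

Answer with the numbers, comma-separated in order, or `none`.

1 → match
2 → no match — must end with "bc"
3 → no match
4 → no match — must end with "b"
5 → no match — must start with "c"

1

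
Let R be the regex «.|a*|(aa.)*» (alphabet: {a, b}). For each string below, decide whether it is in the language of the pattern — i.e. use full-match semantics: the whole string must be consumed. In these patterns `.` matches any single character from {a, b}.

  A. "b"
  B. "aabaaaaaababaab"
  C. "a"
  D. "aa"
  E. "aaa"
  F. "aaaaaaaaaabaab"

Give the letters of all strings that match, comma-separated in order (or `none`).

A → match
B → no match
C → match
D → match
E → match
F → no match

A, C, D, E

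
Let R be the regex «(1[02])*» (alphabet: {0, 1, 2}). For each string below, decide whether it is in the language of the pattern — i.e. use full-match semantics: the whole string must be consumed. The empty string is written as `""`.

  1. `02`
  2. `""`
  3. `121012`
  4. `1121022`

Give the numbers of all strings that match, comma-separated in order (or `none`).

1 → no match
2 → match
3 → match
4 → no match

2, 3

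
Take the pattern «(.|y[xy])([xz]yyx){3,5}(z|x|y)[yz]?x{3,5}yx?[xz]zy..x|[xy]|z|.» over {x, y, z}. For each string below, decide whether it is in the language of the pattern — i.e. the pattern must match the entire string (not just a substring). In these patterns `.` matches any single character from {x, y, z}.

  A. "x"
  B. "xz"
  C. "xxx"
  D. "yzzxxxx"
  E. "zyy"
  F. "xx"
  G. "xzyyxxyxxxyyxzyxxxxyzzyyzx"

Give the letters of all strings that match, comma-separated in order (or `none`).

A. "x" → match
B. "xz" → no match
C. "xxx" → no match
D. "yzzxxxx" → no match
E. "zyy" → no match
F. "xx" → no match
G → no match

A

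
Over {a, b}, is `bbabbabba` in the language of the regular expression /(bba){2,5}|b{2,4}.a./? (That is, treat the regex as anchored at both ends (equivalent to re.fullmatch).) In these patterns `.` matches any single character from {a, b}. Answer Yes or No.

Yes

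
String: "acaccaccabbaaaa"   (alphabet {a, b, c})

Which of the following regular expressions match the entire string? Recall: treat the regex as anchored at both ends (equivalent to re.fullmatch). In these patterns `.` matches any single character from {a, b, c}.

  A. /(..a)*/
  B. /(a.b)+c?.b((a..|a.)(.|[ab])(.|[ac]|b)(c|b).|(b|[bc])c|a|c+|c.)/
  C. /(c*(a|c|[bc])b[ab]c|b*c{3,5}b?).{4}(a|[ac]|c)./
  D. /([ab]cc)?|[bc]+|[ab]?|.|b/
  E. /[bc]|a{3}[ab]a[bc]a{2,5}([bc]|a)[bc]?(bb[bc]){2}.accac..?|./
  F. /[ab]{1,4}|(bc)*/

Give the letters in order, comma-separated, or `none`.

A

A → match
B → no match
C → no match
D → no match
E → no match
F → no match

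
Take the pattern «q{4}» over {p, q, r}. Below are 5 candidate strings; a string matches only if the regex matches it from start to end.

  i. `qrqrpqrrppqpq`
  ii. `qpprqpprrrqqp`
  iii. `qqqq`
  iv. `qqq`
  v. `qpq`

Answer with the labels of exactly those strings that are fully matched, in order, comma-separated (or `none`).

i → no match
ii → no match — must end with `q`
iii → match
iv → no match
v → no match

iii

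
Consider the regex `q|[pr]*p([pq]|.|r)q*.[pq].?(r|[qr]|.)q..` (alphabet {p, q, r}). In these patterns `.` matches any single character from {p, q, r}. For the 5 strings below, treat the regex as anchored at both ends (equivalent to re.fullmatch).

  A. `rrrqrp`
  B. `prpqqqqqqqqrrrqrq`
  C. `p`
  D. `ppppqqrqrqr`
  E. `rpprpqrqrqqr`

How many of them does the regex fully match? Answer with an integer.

1

A → no match
B → no match
C → no match
D → no match
E → match
Total matched: 1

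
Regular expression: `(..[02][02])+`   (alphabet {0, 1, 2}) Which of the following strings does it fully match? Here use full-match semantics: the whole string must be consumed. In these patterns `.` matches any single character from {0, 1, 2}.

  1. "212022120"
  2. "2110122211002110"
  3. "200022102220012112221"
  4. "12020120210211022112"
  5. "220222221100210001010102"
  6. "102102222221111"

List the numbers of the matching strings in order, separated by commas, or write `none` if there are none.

none

1 → no match
2 → no match
3 → no match
4 → no match
5 → no match
6 → no match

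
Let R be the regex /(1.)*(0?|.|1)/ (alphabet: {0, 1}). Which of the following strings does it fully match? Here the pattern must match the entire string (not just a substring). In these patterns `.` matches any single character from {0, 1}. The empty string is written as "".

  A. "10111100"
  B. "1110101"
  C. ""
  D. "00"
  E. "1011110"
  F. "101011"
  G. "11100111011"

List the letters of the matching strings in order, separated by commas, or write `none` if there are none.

A → no match
B → match
C → match
D → no match
E → match
F → match
G → no match

B, C, E, F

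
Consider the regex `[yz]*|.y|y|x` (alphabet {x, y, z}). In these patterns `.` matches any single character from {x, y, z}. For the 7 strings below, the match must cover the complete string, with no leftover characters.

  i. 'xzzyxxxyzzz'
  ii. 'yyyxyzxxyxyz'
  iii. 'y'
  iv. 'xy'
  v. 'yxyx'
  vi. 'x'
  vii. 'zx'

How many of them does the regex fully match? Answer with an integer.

i. 'xzzyxxxyzzz' → no match
ii. 'yyyxyzxxyxyz' → no match
iii. 'y' → match
iv. 'xy' → match
v. 'yxyx' → no match
vi. 'x' → match
vii. 'zx' → no match
Total matched: 3

3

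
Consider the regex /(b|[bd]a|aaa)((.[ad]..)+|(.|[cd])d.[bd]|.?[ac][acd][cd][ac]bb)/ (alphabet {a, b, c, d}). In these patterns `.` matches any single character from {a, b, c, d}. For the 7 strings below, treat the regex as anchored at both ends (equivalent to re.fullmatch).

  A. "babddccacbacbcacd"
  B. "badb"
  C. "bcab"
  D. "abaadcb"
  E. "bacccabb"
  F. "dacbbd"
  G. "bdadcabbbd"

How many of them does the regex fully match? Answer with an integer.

1

A → no match
B. "badb" → no match
C. "bcab" → no match
D. "abaadcb" → no match
E. "bacccabb" → match
F. "dacbbd" → no match
G. "bdadcabbbd" → no match
Total matched: 1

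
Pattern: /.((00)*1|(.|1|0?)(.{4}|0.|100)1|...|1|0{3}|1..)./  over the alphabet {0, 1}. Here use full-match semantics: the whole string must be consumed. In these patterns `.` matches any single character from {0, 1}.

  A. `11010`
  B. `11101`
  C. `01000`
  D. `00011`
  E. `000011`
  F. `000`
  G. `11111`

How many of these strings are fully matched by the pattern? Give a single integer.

A → match
B → match
C → match
D → match
E → match
F → no match
G → match
Total matched: 6

6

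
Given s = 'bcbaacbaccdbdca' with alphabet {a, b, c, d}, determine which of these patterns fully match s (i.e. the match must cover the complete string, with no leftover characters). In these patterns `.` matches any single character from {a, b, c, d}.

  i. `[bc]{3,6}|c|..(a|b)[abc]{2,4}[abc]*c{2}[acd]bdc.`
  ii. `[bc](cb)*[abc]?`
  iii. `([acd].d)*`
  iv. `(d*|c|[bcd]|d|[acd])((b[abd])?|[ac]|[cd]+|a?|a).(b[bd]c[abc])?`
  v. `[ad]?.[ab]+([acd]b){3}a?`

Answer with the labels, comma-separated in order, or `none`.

i

i → match
ii → no match
iii → no match
iv → no match
v → no match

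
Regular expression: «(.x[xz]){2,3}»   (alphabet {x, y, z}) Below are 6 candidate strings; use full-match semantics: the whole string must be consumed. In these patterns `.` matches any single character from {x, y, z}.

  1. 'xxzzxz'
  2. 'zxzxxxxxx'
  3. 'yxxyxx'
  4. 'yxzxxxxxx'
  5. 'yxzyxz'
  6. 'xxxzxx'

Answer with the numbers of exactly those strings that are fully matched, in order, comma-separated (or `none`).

1. 'xxzzxz' → match
2. 'zxzxxxxxx' → match
3. 'yxxyxx' → match
4. 'yxzxxxxxx' → match
5. 'yxzyxz' → match
6. 'xxxzxx' → match

1, 2, 3, 4, 5, 6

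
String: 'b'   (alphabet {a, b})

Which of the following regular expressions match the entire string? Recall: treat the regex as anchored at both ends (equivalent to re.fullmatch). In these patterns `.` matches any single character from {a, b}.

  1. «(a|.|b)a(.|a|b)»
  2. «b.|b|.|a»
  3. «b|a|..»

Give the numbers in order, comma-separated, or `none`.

2, 3

1 → no match
2 → match
3 → match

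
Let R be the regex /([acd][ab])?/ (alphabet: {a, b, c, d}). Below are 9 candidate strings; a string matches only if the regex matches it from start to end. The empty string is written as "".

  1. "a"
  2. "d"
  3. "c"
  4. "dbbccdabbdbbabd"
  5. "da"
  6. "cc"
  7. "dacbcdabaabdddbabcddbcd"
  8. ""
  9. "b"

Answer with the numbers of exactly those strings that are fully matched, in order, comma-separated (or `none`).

5, 8

1. "a" → no match
2. "d" → no match
3. "c" → no match
4 → no match
5. "da" → match
6. "cc" → no match
7 → no match
8. "" → match
9. "b" → no match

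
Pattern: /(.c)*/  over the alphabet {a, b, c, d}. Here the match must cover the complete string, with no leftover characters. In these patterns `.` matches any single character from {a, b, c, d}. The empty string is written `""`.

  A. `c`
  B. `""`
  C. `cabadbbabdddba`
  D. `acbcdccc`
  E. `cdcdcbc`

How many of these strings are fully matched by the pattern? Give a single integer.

2

A → no match
B → match
C → no match
D → match
E → no match
Total matched: 2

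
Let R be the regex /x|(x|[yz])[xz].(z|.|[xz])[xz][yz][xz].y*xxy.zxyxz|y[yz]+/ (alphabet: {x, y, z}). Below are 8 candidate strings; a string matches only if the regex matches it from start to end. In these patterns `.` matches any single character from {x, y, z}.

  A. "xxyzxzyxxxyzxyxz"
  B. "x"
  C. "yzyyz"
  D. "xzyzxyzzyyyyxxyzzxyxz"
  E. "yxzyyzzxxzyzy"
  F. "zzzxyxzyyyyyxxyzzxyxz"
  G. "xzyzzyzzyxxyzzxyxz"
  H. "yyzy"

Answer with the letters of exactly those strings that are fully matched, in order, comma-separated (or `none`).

A → no match
B → match
C → match
D → match
E → no match
F → no match
G → match
H → match

B, C, D, G, H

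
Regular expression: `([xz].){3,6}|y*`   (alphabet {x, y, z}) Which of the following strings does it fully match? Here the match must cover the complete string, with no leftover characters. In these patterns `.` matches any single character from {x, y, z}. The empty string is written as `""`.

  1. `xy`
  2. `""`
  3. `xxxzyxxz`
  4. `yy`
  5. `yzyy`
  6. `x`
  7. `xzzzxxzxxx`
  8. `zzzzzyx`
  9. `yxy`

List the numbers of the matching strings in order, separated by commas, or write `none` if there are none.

2, 4, 7

1 → no match
2 → match
3 → no match
4 → match
5 → no match
6 → no match
7 → match
8 → no match
9 → no match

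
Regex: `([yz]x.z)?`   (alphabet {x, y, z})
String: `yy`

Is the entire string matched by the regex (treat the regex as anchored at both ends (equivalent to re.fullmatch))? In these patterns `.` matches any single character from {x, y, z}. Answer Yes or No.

No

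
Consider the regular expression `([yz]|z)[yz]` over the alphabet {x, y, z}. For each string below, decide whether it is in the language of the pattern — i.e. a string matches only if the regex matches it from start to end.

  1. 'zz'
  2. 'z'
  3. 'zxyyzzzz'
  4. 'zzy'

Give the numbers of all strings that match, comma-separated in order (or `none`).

1

1 → match
2 → no match
3 → no match
4 → no match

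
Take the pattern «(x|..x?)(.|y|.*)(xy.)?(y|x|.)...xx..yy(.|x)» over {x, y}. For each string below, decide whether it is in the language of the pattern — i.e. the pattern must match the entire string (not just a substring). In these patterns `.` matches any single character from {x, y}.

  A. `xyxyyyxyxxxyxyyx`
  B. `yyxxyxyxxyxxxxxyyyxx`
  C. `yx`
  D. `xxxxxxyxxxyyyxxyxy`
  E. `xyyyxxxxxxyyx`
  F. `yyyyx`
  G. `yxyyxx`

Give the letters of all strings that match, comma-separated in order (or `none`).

A → match
B → no match
C → no match
D → no match
E → match
F → no match
G → no match

A, E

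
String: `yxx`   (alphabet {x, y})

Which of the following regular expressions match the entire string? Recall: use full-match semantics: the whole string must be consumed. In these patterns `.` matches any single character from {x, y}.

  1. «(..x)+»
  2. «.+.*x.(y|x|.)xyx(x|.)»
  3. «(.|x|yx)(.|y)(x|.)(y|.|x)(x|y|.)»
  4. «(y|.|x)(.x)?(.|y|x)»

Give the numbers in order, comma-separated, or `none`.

1 → match
2 → no match
3 → no match
4 → no match

1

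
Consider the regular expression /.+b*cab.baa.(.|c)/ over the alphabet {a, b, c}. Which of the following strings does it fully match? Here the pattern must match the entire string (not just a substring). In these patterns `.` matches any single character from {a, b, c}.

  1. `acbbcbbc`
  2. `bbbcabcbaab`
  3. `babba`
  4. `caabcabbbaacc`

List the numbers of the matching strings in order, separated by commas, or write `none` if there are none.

1 → no match
2 → no match
3 → no match
4 → match

4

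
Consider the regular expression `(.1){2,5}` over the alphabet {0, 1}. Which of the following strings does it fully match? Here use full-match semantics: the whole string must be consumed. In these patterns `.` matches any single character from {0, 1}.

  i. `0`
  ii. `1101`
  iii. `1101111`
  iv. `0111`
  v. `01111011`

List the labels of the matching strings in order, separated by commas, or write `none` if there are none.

ii, iv

i → no match — must end with `1`
ii → match
iii → no match
iv → match
v → no match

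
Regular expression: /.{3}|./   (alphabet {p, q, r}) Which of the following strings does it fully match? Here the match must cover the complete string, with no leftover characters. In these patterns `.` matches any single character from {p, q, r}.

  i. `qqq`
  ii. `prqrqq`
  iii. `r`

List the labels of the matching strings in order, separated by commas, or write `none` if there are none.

i, iii

i → match
ii → no match
iii → match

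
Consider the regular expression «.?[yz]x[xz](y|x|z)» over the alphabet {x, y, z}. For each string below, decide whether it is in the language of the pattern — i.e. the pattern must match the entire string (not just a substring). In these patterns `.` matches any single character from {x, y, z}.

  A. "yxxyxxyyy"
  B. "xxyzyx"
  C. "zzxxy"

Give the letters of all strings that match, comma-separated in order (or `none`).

A. "yxxyxxyyy" → no match
B. "xxyzyx" → no match
C. "zzxxy" → match

C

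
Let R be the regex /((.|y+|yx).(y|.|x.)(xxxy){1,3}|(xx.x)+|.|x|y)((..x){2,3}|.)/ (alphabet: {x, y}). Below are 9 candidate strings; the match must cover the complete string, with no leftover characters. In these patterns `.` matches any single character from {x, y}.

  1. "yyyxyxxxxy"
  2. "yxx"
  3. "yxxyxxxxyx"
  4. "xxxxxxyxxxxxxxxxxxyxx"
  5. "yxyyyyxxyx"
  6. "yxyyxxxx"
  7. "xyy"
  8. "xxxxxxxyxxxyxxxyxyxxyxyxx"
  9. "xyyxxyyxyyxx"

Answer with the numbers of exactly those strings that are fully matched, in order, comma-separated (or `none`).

4, 8

1 → no match
2 → no match
3 → no match
4 → match
5 → no match
6 → no match
7 → no match
8 → match
9 → no match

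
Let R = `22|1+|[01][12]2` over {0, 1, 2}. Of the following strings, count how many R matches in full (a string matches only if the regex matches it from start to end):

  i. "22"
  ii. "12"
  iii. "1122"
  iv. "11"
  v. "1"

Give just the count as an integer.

3

i. "22" → match
ii. "12" → no match
iii. "1122" → no match
iv. "11" → match
v. "1" → match
Total matched: 3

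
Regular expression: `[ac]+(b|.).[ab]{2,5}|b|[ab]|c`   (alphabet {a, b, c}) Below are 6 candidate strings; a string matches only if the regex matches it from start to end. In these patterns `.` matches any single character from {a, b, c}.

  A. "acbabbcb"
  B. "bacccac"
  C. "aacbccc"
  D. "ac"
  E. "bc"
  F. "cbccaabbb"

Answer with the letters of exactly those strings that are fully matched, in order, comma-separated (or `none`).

none

A → no match
B → no match
C → no match
D → no match
E → no match
F → no match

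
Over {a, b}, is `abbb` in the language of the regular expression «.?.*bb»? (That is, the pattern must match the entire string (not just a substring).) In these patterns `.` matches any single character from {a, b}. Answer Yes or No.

Yes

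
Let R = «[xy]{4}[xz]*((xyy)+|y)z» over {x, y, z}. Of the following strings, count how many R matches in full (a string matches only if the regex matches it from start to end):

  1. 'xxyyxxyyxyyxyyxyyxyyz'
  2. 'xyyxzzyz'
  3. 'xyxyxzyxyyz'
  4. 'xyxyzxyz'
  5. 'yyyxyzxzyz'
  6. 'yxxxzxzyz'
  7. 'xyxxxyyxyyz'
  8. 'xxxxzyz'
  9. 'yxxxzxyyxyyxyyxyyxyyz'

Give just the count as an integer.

7

1 → match
2. 'xyyxzzyz' → match
3. 'xyxyxzyxyyz' → no match
4. 'xyxyzxyz' → match
5. 'yyyxyzxzyz' → no match
6. 'yxxxzxzyz' → match
7. 'xyxxxyyxyyz' → match
8. 'xxxxzyz' → match
9 → match
Total matched: 7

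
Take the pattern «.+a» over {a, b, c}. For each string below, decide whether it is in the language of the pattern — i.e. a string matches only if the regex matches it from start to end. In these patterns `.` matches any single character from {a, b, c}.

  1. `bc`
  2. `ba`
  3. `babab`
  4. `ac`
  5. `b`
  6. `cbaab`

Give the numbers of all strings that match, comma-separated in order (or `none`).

2

1 → no match — must end with `a`
2 → match
3 → no match — must end with `a`
4 → no match — must end with `a`
5 → no match — must end with `a`
6 → no match — must end with `a`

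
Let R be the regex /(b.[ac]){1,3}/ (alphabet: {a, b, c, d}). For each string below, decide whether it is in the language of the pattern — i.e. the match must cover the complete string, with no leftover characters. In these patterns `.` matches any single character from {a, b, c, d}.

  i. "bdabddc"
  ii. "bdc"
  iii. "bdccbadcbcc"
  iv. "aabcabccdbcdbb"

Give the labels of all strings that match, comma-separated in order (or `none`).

ii

i. "bdabddc" → no match
ii. "bdc" → match
iii. "bdccbadcbcc" → no match
iv → no match — must start with "b"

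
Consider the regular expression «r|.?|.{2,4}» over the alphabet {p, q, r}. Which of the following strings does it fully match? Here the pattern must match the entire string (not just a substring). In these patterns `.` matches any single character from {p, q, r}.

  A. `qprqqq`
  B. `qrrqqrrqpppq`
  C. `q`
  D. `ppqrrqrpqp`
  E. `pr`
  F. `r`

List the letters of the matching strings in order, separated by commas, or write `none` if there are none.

C, E, F

A. `qprqqq` → no match
B. `qrrqqrrqpppq` → no match
C. `q` → match
D. `ppqrrqrpqp` → no match
E. `pr` → match
F. `r` → match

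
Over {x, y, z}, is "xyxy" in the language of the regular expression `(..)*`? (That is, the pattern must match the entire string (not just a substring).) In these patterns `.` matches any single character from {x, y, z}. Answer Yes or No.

Yes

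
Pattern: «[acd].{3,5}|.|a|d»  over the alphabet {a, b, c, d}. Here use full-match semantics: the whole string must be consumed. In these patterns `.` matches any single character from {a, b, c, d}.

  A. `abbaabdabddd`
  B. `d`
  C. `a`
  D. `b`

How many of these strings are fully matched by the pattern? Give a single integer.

A → no match
B → match
C → match
D → match
Total matched: 3

3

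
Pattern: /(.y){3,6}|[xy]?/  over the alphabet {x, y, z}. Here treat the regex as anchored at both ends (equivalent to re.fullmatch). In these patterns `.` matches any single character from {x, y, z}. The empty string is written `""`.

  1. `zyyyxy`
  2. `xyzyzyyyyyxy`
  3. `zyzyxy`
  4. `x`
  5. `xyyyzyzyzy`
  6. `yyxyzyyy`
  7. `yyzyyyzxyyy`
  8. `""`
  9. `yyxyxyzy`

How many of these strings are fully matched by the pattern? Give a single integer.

8

1 → match
2 → match
3 → match
4 → match
5 → match
6 → match
7 → no match
8 → match
9 → match
Total matched: 8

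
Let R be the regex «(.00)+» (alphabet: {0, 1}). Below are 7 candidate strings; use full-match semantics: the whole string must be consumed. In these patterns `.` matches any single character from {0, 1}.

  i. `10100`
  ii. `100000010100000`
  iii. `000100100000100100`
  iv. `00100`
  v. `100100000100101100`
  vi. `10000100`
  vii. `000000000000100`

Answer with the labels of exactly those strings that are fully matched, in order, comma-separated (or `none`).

i → no match
ii → no match
iii → match
iv → no match
v → no match
vi → no match
vii → match

iii, vii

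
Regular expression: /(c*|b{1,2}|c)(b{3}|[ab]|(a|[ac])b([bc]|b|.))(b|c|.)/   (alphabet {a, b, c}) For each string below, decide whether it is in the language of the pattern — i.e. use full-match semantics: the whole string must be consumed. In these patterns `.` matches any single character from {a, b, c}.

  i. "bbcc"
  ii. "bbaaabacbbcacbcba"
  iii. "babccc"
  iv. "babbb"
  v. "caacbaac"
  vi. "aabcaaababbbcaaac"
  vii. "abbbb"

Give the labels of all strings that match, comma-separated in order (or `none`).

i → no match
ii → no match
iii → no match
iv → match
v → no match
vi → no match
vii → no match

iv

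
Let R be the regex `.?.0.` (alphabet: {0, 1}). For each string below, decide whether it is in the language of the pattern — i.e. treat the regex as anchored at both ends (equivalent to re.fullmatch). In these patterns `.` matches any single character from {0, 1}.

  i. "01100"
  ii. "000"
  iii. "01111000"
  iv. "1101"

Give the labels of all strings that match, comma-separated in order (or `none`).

i → no match
ii → match
iii → no match
iv → match

ii, iv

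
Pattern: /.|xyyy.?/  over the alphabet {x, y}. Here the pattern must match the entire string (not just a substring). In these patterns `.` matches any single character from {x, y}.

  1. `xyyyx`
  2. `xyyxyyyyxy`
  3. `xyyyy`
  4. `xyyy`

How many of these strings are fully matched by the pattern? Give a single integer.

1 → match
2 → no match
3 → match
4 → match
Total matched: 3

3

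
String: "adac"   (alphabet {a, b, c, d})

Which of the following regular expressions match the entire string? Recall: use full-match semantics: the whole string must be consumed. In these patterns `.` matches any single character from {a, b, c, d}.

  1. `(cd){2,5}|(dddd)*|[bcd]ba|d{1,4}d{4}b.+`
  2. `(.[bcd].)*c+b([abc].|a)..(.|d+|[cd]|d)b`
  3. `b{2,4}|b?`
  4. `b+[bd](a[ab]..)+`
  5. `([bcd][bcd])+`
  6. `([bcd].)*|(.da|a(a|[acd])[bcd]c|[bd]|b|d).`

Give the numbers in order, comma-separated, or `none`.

1 → no match
2 → no match — must end with "b"
3 → no match
4 → no match — must start with "b"
5 → no match
6 → match

6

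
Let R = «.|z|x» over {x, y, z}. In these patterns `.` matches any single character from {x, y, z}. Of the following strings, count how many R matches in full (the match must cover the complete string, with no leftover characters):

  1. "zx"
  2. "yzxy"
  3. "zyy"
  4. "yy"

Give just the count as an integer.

0

1 → no match
2 → no match
3 → no match
4 → no match
Total matched: 0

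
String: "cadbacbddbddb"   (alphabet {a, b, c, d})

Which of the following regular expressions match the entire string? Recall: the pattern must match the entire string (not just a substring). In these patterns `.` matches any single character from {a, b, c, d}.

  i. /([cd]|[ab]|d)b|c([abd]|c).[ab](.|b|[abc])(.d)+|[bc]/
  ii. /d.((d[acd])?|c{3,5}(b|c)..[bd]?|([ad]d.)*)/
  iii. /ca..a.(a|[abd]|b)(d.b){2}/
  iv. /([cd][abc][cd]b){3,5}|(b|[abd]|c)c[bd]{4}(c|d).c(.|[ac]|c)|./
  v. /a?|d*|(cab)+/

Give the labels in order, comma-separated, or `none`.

i → no match
ii → no match — must start with "d"
iii → match
iv → no match
v → no match

iii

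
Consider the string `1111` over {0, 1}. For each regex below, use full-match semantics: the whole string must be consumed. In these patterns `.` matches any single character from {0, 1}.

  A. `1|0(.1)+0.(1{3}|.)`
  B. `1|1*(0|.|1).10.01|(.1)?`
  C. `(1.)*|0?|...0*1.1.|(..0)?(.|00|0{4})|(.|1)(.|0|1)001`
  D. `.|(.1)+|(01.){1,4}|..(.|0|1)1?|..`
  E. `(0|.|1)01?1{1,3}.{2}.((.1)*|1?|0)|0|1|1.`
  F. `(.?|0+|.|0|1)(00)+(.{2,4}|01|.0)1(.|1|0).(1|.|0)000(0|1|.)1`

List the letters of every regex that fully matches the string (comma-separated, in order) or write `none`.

A → no match
B → no match
C → match
D → match
E → no match
F → no match

C, D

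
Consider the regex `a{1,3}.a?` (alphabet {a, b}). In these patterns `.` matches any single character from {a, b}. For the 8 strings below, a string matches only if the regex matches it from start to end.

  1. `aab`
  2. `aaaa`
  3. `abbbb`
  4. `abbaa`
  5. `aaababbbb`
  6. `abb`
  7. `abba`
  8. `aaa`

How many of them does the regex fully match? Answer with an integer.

1 → match
2 → match
3 → no match
4 → no match
5 → no match
6 → no match
7 → no match
8 → match
Total matched: 3

3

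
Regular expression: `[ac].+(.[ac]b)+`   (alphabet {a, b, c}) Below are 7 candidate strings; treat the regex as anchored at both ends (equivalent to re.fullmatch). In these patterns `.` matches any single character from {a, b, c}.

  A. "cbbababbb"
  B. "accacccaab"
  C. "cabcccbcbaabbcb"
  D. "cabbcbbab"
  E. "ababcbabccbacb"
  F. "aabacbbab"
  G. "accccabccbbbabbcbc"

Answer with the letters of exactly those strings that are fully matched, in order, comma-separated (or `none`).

B, C, D, E, F

A → no match
B → match
C → match
D → match
E → match
F → match
G → no match — must end with "b"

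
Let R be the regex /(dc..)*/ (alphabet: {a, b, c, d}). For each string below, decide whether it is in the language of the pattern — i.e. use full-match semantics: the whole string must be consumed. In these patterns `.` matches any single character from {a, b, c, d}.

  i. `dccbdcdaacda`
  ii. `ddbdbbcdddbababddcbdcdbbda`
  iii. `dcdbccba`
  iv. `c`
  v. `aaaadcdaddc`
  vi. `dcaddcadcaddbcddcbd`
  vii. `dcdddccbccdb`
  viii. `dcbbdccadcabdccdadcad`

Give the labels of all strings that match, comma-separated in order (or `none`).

none

i → no match
ii → no match
iii → no match
iv → no match
v → no match
vi → no match
vii → no match
viii → no match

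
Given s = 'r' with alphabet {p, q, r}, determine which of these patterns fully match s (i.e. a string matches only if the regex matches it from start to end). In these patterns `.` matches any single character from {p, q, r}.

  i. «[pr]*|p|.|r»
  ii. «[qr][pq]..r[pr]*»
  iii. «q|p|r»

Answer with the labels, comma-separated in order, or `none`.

i, iii

i → match
ii → no match
iii → match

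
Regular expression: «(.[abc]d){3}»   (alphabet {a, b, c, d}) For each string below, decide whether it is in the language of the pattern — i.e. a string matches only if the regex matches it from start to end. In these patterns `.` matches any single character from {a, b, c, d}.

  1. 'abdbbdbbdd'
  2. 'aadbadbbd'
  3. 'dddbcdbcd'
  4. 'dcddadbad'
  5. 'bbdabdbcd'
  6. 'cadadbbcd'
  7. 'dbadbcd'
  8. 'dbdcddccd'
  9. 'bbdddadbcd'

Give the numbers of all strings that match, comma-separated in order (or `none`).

1 → no match
2 → match
3 → no match
4 → match
5 → match
6 → no match
7 → no match
8 → no match
9 → no match

2, 4, 5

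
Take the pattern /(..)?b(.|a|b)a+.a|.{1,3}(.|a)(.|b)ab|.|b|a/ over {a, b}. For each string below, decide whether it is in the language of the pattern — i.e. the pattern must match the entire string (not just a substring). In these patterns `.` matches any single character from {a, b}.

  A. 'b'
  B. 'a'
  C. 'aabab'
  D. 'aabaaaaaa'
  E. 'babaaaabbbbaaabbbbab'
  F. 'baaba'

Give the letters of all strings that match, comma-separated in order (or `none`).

A → match
B → match
C → match
D → match
E → no match
F → match

A, B, C, D, F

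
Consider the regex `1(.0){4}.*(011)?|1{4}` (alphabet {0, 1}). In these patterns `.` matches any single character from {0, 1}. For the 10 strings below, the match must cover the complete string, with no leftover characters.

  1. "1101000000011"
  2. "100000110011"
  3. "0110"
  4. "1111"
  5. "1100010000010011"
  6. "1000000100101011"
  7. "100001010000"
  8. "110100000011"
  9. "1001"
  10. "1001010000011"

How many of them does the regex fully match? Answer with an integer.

7

1 → match
2 → no match
3 → no match — must start with "1"
4 → match
5 → match
6 → match
7 → match
8 → match
9 → no match
10 → match
Total matched: 7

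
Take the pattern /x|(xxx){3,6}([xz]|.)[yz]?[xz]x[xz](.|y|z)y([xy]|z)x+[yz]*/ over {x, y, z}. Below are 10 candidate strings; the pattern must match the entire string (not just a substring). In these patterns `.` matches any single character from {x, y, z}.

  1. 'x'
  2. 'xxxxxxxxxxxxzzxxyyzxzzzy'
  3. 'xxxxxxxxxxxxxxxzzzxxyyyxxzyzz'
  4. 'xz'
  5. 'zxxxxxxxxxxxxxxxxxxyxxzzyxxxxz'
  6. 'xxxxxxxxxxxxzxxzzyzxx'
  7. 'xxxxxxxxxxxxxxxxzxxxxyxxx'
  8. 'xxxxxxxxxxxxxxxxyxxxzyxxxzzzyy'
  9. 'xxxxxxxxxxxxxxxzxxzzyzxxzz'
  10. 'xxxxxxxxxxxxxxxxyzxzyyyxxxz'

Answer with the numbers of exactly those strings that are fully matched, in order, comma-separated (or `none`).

1, 2, 3, 6, 7, 8, 9, 10

1. 'x' → match
2 → match
3 → match
4. 'xz' → no match
5 → no match
6 → match
7 → match
8 → match
9 → match
10 → match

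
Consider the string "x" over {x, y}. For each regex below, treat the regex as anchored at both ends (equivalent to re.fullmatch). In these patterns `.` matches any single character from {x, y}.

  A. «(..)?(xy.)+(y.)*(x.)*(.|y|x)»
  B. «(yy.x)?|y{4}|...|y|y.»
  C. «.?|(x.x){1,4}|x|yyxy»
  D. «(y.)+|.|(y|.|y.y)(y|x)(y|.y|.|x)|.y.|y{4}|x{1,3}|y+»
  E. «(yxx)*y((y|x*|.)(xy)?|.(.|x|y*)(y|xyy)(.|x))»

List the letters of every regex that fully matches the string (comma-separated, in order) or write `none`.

C, D

A → no match
B → no match
C → match
D → match
E → no match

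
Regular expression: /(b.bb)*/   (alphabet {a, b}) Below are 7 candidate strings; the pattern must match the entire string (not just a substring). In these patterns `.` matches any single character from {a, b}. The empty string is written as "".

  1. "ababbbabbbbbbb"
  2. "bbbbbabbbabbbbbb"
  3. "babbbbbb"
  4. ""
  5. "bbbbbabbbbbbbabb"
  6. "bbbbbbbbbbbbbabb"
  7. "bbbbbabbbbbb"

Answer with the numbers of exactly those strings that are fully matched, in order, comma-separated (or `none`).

1 → no match
2 → match
3 → match
4 → match
5 → match
6 → match
7 → match

2, 3, 4, 5, 6, 7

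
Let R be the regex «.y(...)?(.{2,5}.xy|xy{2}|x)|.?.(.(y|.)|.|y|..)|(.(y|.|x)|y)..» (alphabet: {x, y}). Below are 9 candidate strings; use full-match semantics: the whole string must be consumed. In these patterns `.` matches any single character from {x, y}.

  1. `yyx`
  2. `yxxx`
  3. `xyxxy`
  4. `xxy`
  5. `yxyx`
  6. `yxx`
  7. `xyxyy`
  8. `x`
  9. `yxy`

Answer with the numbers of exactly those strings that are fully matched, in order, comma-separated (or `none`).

1, 2, 4, 5, 6, 7, 9

1 → match
2 → match
3 → no match
4 → match
5 → match
6 → match
7 → match
8 → no match
9 → match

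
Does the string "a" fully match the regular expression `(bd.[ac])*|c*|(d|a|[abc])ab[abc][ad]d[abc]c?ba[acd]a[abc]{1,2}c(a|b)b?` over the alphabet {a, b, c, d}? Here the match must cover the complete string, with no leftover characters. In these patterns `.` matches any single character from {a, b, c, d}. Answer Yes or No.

No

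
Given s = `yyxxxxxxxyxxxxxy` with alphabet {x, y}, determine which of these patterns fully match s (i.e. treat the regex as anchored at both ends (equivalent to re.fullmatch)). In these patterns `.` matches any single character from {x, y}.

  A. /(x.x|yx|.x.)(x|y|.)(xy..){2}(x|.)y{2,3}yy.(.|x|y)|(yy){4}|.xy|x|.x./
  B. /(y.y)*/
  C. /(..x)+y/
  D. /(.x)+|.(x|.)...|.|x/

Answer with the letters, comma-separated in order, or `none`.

A → no match
B → no match
C → match
D → no match

C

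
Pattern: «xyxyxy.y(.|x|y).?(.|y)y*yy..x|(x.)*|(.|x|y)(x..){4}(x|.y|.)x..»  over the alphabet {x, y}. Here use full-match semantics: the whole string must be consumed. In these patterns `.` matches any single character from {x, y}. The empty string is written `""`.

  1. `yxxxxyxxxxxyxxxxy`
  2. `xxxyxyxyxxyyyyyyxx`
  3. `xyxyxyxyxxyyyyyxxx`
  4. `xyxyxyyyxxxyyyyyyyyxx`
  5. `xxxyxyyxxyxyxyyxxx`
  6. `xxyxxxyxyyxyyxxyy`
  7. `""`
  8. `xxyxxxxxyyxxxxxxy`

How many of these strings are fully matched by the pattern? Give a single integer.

1 → match
2 → no match
3 → match
4 → match
5 → match
6 → match
7 → match
8 → match
Total matched: 7

7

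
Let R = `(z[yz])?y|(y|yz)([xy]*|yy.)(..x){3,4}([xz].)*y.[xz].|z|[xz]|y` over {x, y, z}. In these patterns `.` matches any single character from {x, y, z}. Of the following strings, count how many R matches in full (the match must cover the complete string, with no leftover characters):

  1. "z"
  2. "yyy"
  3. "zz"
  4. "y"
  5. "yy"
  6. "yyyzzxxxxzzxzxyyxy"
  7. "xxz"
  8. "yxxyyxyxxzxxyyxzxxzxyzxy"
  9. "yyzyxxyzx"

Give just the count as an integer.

1 → match
2 → no match
3 → no match
4 → match
5 → no match
6 → match
7 → no match
8 → match
9 → no match
Total matched: 4

4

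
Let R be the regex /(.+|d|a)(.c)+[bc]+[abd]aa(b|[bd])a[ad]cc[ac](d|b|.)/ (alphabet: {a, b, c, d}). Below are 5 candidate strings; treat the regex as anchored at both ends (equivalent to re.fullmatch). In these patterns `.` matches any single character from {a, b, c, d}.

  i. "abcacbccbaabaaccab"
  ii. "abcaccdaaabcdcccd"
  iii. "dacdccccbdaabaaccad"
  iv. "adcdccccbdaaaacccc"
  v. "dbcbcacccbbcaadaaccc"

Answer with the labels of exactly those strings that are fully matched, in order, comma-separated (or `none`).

i, iii

i → match
ii → no match
iii → match
iv → no match
v → no match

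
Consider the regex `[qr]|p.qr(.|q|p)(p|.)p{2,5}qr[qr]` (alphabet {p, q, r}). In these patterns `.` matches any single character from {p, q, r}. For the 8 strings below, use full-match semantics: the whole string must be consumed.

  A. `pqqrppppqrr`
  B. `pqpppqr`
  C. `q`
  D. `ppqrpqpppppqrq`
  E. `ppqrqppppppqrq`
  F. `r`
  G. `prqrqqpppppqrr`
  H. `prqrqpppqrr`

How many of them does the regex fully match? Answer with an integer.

A → match
B → no match
C → match
D → match
E → match
F → match
G → match
H → match
Total matched: 7

7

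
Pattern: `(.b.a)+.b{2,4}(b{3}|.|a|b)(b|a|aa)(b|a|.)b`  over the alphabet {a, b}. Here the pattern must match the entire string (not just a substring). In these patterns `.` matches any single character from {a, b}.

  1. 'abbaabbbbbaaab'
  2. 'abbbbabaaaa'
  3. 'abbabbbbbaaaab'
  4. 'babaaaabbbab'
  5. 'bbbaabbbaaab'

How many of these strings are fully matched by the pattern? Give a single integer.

1 → match
2 → no match — must end with 'b'
3 → match
4 → no match
5 → match
Total matched: 3

3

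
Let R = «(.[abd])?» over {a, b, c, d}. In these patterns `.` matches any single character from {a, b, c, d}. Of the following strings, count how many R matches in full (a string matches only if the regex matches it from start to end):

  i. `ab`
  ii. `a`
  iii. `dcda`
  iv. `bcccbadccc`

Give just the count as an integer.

i → match
ii → no match
iii → no match
iv → no match
Total matched: 1

1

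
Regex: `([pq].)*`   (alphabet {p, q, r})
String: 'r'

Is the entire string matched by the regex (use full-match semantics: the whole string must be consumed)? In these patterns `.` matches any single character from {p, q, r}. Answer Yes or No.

No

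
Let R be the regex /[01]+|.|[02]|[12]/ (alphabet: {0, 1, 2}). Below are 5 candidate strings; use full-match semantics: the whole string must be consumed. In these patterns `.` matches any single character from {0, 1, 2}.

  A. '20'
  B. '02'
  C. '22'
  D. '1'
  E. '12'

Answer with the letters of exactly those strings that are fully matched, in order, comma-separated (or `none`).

A → no match
B → no match
C → no match
D → match
E → no match

D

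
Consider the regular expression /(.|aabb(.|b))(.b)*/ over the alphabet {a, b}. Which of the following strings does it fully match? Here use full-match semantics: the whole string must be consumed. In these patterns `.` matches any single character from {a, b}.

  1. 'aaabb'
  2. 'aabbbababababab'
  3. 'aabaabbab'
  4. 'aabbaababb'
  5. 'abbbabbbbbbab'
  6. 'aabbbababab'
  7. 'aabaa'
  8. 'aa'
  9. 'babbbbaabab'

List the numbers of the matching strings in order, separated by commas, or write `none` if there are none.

2, 6

1 → no match
2 → match
3 → no match
4 → no match
5 → no match
6 → match
7 → no match
8 → no match
9 → no match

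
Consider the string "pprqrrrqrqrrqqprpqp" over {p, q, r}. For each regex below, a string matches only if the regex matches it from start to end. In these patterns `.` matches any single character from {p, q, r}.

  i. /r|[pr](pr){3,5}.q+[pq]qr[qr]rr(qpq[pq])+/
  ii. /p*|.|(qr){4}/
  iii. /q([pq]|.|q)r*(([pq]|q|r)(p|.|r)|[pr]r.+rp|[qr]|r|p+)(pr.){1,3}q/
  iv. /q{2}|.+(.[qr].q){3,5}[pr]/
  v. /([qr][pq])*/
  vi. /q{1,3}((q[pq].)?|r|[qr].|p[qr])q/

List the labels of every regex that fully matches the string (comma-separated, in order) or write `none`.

iv

i → no match
ii → no match
iii → no match — must start with "q"
iv → match
v → no match
vi → no match — must start with "q"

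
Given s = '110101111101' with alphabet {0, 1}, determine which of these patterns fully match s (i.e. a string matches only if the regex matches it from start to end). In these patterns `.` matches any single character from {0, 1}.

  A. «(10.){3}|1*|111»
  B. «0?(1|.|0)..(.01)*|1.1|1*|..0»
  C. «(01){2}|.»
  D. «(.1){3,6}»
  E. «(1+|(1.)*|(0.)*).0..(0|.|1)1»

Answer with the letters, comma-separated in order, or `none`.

D

A → no match
B → no match
C → no match
D → match
E → no match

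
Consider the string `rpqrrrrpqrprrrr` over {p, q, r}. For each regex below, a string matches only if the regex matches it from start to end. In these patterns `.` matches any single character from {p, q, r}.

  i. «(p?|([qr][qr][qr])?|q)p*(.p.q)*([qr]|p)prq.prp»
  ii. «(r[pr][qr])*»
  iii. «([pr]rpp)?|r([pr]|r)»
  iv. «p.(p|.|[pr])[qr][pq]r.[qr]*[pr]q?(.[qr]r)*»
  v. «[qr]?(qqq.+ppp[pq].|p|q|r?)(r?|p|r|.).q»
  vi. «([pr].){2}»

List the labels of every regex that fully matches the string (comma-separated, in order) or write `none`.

i → no match — must end with `prp`
ii → match
iii → no match
iv → no match — must start with `p`
v → no match — must end with `q`
vi → no match

ii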